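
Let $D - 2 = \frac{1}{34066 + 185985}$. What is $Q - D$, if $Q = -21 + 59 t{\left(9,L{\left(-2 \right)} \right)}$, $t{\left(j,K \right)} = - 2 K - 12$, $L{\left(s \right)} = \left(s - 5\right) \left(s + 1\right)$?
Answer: $- \frac{342619408}{220051} \approx -1557.0$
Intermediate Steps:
$L{\left(s \right)} = \left(1 + s\right) \left(-5 + s\right)$ ($L{\left(s \right)} = \left(-5 + s\right) \left(1 + s\right) = \left(1 + s\right) \left(-5 + s\right)$)
$t{\left(j,K \right)} = -12 - 2 K$
$D = \frac{440103}{220051}$ ($D = 2 + \frac{1}{34066 + 185985} = 2 + \frac{1}{220051} = \frac{440103}{220051} \approx 2.0$)
$Q = -1555$ ($Q = -21 + 59 \left(-12 - 2 \left(-5 + \left(-2\right)^{2} - -8\right)\right) = -21 + 59 \left(-12 - 2 \left(-5 + 4 + 8\right)\right) = -21 + 59 \left(-12 - 14\right) = -21 + 59 \left(-26\right) = -21 - 1534 = -1555$)
$Q - D = -1555 - \frac{440103}{220051} = - \frac{342619408}{220051}$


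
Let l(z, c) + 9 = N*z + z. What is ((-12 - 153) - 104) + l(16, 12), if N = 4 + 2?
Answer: -166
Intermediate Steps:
N = 6
l(z, c) = -9 + 7*z (l(z, c) = -9 + (6*z + z) = -9 + 7*z)
((-12 - 153) - 104) + l(16, 12) = ((-12 - 153) - 104) + (-9 + 7*16) = (-165 - 104) + (-9 + 112) = -269 + 103 = -166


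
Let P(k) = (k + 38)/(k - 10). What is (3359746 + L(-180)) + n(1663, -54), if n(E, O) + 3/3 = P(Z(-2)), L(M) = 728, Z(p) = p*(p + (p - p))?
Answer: 3360466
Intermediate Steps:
Z(p) = p**2 (Z(p) = p*(p + 0) = p*p = p**2)
P(k) = (38 + k)/(-10 + k)
n(E, O) = -8 (n(E, O) = -1 + (38 + (-2)**2)/(-10 + (-2)**2) = -1 + (38 + 4)/(-10 + 4) = -1 + 42/(-6) = -1 - 1/6*42 = -1 - 7 = -8)
(3359746 + L(-180)) + n(1663, -54) = (3359746 + 728) - 8 = 3360474 - 8 = 3360466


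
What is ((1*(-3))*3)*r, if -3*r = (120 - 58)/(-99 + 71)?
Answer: -93/14 ≈ -6.6429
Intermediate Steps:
r = 31/42 (r = -(120 - 58)/(3*(-99 + 71)) = -62/(3*(-28)) = -62*(-1)/(3*28) = -1/3*(-31/14) = 31/42 ≈ 0.73810)
((1*(-3))*3)*r = ((1*(-3))*3)*(31/42) = -3*3*(31/42) = -9*31/42 = -93/14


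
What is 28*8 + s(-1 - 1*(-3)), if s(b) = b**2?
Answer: 228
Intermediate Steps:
28*8 + s(-1 - 1*(-3)) = 28*8 + (-1 - 1*(-3))**2 = 224 + (-1 + 3)**2 = 224 + 2**2 = 224 + 4 = 228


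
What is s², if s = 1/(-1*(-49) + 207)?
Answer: 1/65536 ≈ 1.5259e-5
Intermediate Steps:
s = 1/256 (s = 1/(49 + 207) = 1/256 ≈ 0.0039063)
s² = (1/256)² = 1/65536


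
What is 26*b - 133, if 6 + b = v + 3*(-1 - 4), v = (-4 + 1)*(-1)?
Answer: -601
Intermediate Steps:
v = 3 (v = -3*(-1) = 3)
b = -18 (b = -6 + (3 + 3*(-1 - 4)) = -6 + (3 + 3*(-5)) = -6 + (3 - 15) = -6 - 12 = -18)
26*b - 133 = 26*(-18) - 133 = -468 - 133 = -601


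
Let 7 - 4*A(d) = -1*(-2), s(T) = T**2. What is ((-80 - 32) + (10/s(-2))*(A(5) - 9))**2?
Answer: 1104601/64 ≈ 17259.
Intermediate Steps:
A(d) = 5/4 (A(d) = 7/4 - (-1)*(-2)/4 = 7/4 - 1/4*2 = 7/4 - 1/2 = 5/4)
((-80 - 32) + (10/s(-2))*(A(5) - 9))**2 = ((-80 - 32) + (10/((-2)**2))*(5/4 - 9))**2 = (-112 + (10/4)*(-31/4))**2 = (-112 + (10*(1/4))*(-31/4))**2 = (-112 + (5/2)*(-31/4))**2 = (-112 - 155/8)**2 = (-1051/8)**2 = 1104601/64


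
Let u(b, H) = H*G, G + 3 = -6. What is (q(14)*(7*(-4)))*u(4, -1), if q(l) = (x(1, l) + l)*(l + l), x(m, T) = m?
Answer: -105840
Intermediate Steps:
G = -9 (G = -3 - 6 = -9)
u(b, H) = -9*H (u(b, H) = H*(-9) = -9*H)
q(l) = 2*l*(1 + l) (q(l) = (1 + l)*(l + l) = (1 + l)*(2*l) = 2*l*(1 + l))
(q(14)*(7*(-4)))*u(4, -1) = ((2*14*(1 + 14))*(7*(-4)))*(-9*(-1)) = ((2*14*15)*(-28))*9 = (420*(-28))*9 = -11760*9 = -105840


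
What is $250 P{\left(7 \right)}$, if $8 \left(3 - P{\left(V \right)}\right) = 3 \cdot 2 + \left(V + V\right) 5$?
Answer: $-1625$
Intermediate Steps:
$P{\left(V \right)} = \frac{9}{4} - \frac{5 V}{4}$ ($P{\left(V \right)} = 3 - \frac{3 \cdot 2 + \left(V + V\right) 5}{8} = 3 - \frac{6 + 2 V 5}{8} = 3 - \frac{6 + 10 V}{8} = 3 - \left(\frac{3}{4} + \frac{5 V}{4}\right) = \frac{9}{4} - \frac{5 V}{4}$)
$250 P{\left(7 \right)} = 250 \left(\frac{9}{4} - \frac{35}{4}\right) = 250 \left(- \frac{13}{2}\right) = -1625$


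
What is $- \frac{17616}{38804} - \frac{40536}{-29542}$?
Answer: $\frac{131568384}{143293471} \approx 0.91817$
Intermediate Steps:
$- \frac{17616}{38804} - \frac{40536}{-29542} = \left(-17616\right) \frac{1}{38804} - - \frac{20268}{14771} = - \frac{4404}{9701} + \frac{20268}{14771} = \frac{131568384}{143293471}$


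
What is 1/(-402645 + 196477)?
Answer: -1/206168 ≈ -4.8504e-6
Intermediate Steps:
1/(-402645 + 196477) = 1/(-206168) = -1/206168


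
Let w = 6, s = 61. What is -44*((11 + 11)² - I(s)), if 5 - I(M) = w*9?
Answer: -23452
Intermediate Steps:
I(M) = -49 (I(M) = 5 - 6*9 = 5 - 1*54 = 5 - 54 = -49)
-44*((11 + 11)² - I(s)) = -44*((11 + 11)² - 1*(-49)) = -44*(22² + 49) = -44*(484 + 49) = -44*533 = -23452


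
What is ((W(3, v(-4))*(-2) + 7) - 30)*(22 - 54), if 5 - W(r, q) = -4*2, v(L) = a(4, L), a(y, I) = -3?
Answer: 1568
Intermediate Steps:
v(L) = -3
W(r, q) = 13 (W(r, q) = 5 - (-4)*2 = 5 - 1*(-8) = 5 + 8 = 13)
((W(3, v(-4))*(-2) + 7) - 30)*(22 - 54) = ((13*(-2) + 7) - 30)*(22 - 54) = ((-26 + 7) - 30)*(-32) = (-19 - 30)*(-32) = -49*(-32) = 1568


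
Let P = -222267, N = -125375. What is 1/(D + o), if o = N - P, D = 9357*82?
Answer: 1/864166 ≈ 1.1572e-6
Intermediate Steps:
D = 767274
o = 96892 (o = -125375 - 1*(-222267) = -125375 + 222267 = 96892)
1/(D + o) = 1/(767274 + 96892) = 1/864166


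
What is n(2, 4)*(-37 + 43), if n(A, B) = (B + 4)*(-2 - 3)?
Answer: -240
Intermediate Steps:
n(A, B) = -20 - 5*B (n(A, B) = (4 + B)*(-5) = -20 - 5*B)
n(2, 4)*(-37 + 43) = (-20 - 5*4)*(-37 + 43) = (-20 - 20)*6 = -40*6 = -240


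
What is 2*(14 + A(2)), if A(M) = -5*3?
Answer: -2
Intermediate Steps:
A(M) = -15
2*(14 + A(2)) = 2*(14 - 15) = 2*(-1) = -2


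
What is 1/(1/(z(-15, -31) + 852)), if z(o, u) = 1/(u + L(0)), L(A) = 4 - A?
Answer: 23003/27 ≈ 851.96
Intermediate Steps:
z(o, u) = 1/(4 + u) (z(o, u) = 1/(u + (4 - 1*0)) = 1/(u + (4 + 0)) = 1/(u + 4) = 1/(4 + u))
1/(1/(z(-15, -31) + 852)) = 1/(1/(1/(4 - 31) + 852)) = 1/(1/(1/(-27) + 852)) = 1/(1/(-1/27 + 852)) = 1/(1/(23003/27)) = 1/(27/23003) = 23003/27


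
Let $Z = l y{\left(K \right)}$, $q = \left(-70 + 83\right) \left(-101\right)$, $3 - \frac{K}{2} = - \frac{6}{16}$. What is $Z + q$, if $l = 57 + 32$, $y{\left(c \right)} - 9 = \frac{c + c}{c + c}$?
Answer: $-423$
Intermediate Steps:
$K = \frac{27}{4}$ ($K = 6 - 2 \left(- \frac{6}{16}\right) = 6 - 2 \left(\left(-6\right) \frac{1}{16}\right) = 6 - - \frac{3}{4} = 6 + \frac{3}{4} = \frac{27}{4} \approx 6.75$)
$y{\left(c \right)} = 10$ ($y{\left(c \right)} = 9 + \frac{c + c}{c + c} = 9 + \frac{2 c}{2 c} = 9 + 2 c \frac{1}{2 c} = 9 + 1 = 10$)
$q = -1313$ ($q = 13 \left(-101\right) = -1313$)
$l = 89$
$Z = 890$ ($Z = 89 \cdot 10 = 890$)
$Z + q = 890 - 1313 = -423$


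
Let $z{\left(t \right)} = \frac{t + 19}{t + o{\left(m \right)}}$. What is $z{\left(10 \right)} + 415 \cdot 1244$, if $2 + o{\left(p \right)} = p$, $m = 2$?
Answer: $\frac{5162629}{10} \approx 5.1626 \cdot 10^{5}$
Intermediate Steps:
$o{\left(p \right)} = -2 + p$
$z{\left(t \right)} = \frac{19 + t}{t}$ ($z{\left(t \right)} = \frac{t + 19}{t + \left(-2 + 2\right)} = \frac{19 + t}{t + 0} = \frac{19 + t}{t}$)
$z{\left(10 \right)} + 415 \cdot 1244 = \frac{19 + 10}{10} + 415 \cdot 1244 = \frac{1}{10} \cdot 29 + 516260 = \frac{29}{10} + 516260 = \frac{5162629}{10}$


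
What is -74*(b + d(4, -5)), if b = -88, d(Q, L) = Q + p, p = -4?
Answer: 6512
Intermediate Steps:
d(Q, L) = -4 + Q (d(Q, L) = Q - 4 = -4 + Q)
-74*(b + d(4, -5)) = -74*(-88 + (-4 + 4)) = -74*(-88 + 0) = -74*(-88) = 6512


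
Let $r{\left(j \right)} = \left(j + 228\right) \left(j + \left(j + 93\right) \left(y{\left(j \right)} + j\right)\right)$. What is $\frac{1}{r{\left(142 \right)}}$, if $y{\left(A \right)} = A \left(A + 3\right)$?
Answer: $\frac{1}{1802699940} \approx 5.5472 \cdot 10^{-10}$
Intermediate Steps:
$y{\left(A \right)} = A \left(3 + A\right)$
$r{\left(j \right)} = \left(228 + j\right) \left(j + \left(93 + j\right) \left(j + j \left(3 + j\right)\right)\right)$ ($r{\left(j \right)} = \left(j + 228\right) \left(j + \left(j + 93\right) \left(j \left(3 + j\right) + j\right)\right) = \left(228 + j\right) \left(j + \left(93 + j\right) \left(j + j \left(3 + j\right)\right)\right)$)
$\frac{1}{r{\left(142 \right)}} = \frac{1}{142 \left(85044 + 142^{3} + 325 \cdot 142^{2} + 22489 \cdot 142\right)} = \frac{1}{142 \left(85044 + 2863288 + 325 \cdot 20164 + 3193438\right)} = \frac{1}{142 \left(85044 + 2863288 + 6553300 + 3193438\right)} = \frac{1}{142 \cdot 12695070} = \frac{1}{1802699940}$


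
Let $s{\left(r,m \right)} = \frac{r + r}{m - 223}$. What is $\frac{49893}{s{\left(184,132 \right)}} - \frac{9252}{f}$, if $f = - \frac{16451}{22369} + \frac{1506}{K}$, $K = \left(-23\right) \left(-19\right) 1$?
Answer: $- \frac{153592891517109}{9751494736} \approx -15751.0$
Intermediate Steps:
$K = 437$ ($K = 437 \cdot 1 = 437$)
$s{\left(r,m \right)} = \frac{2 r}{-223 + m}$
$f = \frac{26498627}{9775253}$ ($f = - \frac{16451}{22369} + \frac{1506}{437} = \frac{26498627}{9775253} \approx 2.7108$)
$\frac{49893}{s{\left(184,132 \right)}} - \frac{9252}{f} = \frac{49893}{2 \cdot 184 \frac{1}{-223 + 132}} - \frac{9252}{\frac{26498627}{9775253}} = \frac{49893}{2 \cdot 184 \frac{1}{-91}} - \frac{90440640756}{26498627} = \frac{49893}{2 \cdot 184 \left(- \frac{1}{91}\right)} - \frac{90440640756}{26498627} = \frac{49893}{- \frac{368}{91}} - \frac{90440640756}{26498627} = 49893 \left(- \frac{91}{368}\right) - \frac{90440640756}{26498627} = - \frac{4540263}{368} - \frac{90440640756}{26498627} = - \frac{153592891517109}{9751494736}$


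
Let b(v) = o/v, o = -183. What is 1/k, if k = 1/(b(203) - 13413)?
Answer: -2723022/203 ≈ -13414.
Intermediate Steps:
b(v) = -183/v
k = -203/2723022 (k = 1/(-183/203 - 13413) = 1/(-2723022/203) = -203/2723022 ≈ -7.4550e-5)
1/k = 1/(-203/2723022) = -2723022/203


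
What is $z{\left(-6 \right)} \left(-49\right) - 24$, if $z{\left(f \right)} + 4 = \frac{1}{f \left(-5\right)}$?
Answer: $\frac{5111}{30} \approx 170.37$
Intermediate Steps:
$z{\left(f \right)} = -4 - \frac{1}{5 f}$ ($z{\left(f \right)} = -4 + \frac{1}{f \left(-5\right)} = -4 + \frac{1}{f} \left(- \frac{1}{5}\right) = -4 - \frac{1}{5 f}$)
$z{\left(-6 \right)} \left(-49\right) - 24 = \left(-4 - \frac{1}{5 \left(-6\right)}\right) \left(-49\right) - 24 = \left(-4 - - \frac{1}{30}\right) \left(-49\right) - 24 = \left(-4 + \frac{1}{30}\right) \left(-49\right) - 24 = \left(- \frac{119}{30}\right) \left(-49\right) - 24 = \frac{5831}{30} - 24 = \frac{5111}{30}$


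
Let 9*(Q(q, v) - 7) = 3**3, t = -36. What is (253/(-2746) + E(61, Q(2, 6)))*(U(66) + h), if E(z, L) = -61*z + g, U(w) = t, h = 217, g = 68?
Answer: -1815681771/2746 ≈ -6.6121e+5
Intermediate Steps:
U(w) = -36
Q(q, v) = 10 (Q(q, v) = 7 + (1/9)*3**3 = 7 + (1/9)*27 = 7 + 3 = 10)
E(z, L) = 68 - 61*z (E(z, L) = -61*z + 68 = 68 - 61*z)
(253/(-2746) + E(61, Q(2, 6)))*(U(66) + h) = (253/(-2746) + (68 - 61*61))*(-36 + 217) = (253*(-1/2746) + (68 - 3721))*181 = (-253/2746 - 3653)*181 = -10031391/2746*181 = -1815681771/2746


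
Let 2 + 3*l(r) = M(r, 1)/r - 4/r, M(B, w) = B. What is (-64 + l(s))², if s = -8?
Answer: 148225/36 ≈ 4117.4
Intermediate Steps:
l(r) = -⅓ - 4/(3*r) (l(r) = -⅔ + (r/r - 4/r)/3 = -⅔ + (1 - 4/r)/3 = -⅔ + (⅓ - 4/(3*r)) = -⅓ - 4/(3*r))
(-64 + l(s))² = (-64 + (⅓)*(-4 - 1*(-8))/(-8))² = (-64 + (⅓)*(-⅛)*(-4 + 8))² = (-64 + (⅓)*(-⅛)*4)² = (-64 - ⅙)² = (-385/6)² = 148225/36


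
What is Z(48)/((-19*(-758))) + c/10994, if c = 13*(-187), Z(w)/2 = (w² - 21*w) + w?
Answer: -2729695/79167794 ≈ -0.034480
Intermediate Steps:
Z(w) = -40*w + 2*w² (Z(w) = 2*((w² - 21*w) + w) = 2*(w² - 20*w) = -40*w + 2*w²)
c = -2431
Z(48)/((-19*(-758))) + c/10994 = (2*48*(-20 + 48))/((-19*(-758))) - 2431/10994 = (2*48*28)/14402 - 2431*1/10994 = 2688*(1/14402) - 2431/10994 = 1344/7201 - 2431/10994 = -2729695/79167794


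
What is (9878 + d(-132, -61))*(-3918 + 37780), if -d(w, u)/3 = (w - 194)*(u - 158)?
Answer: -6918142048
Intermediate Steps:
d(w, u) = -3*(-194 + w)*(-158 + u) (d(w, u) = -3*(w - 194)*(u - 158) = -3*(-194 + w)*(-158 + u))
(9878 + d(-132, -61))*(-3918 + 37780) = (9878 + (-91956 + 474*(-132) + 582*(-61) - 3*(-61)*(-132)))*(-3918 + 37780) = (9878 + (-91956 - 62568 - 35502 - 24156))*33862 = (9878 - 214182)*33862 = -204304*33862 = -6918142048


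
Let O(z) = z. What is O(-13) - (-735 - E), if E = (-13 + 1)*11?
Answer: 590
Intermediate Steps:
E = -132 (E = -12*11 = -132)
O(-13) - (-735 - E) = -13 - (-735 - 1*(-132)) = -13 - (-735 + 132) = -13 - 1*(-603) = -13 + 603 = 590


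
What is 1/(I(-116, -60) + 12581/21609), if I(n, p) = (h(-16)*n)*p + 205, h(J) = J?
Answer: -21609/2401935814 ≈ -8.9965e-6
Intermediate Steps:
I(n, p) = 205 - 16*n*p (I(n, p) = (-16*n)*p + 205 = -16*n*p + 205 = 205 - 16*n*p)
1/(I(-116, -60) + 12581/21609) = 1/((205 - 16*(-116)*(-60)) + 12581/21609) = 1/((205 - 111360) + 12581*(1/21609)) = 1/(-111155 + 12581/21609) = 1/(-2401935814/21609) = -21609/2401935814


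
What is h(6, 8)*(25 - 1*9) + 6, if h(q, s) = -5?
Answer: -74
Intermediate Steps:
h(6, 8)*(25 - 1*9) + 6 = -5*(25 - 1*9) + 6 = -5*(25 - 9) + 6 = -5*16 + 6 = -80 + 6 = -74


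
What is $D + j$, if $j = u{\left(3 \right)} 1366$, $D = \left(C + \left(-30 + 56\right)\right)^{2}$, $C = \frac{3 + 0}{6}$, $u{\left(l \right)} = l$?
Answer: $\frac{19201}{4} \approx 4800.3$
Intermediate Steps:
$C = \frac{1}{2}$ ($C = 3 \cdot \frac{1}{6} = \frac{1}{2} \approx 0.5$)
$D = \frac{2809}{4}$ ($D = \left(\frac{1}{2} + \left(-30 + 56\right)\right)^{2} = \left(\frac{1}{2} + 26\right)^{2} = \left(\frac{53}{2}\right)^{2} = \frac{2809}{4} \approx 702.25$)
$j = 4098$ ($j = 3 \cdot 1366 = 4098$)
$D + j = \frac{2809}{4} + 4098 = \frac{19201}{4}$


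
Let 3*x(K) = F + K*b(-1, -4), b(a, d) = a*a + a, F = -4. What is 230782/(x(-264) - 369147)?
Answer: -692346/1107445 ≈ -0.62517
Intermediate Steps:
b(a, d) = a + a**2 (b(a, d) = a**2 + a = a + a**2)
x(K) = -4/3 (x(K) = (-4 + K*(-(1 - 1)))/3 = (-4 + K*(-1*0))/3 = (-4 + K*0)/3 = (-4 + 0)/3 = (1/3)*(-4) = -4/3)
230782/(x(-264) - 369147) = 230782/(-4/3 - 369147) = 230782/(-1107445/3) = 230782*(-3/1107445) = -692346/1107445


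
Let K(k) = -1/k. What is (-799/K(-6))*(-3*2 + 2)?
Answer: 19176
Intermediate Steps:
(-799/K(-6))*(-3*2 + 2) = (-799/((-1/(-6))))*(-3*2 + 2) = (-799/((-1*(-1/6))))*(-6 + 2) = -799/1/6*(-4) = -799*6*(-4) = -17*282*(-4) = -4794*(-4) = 19176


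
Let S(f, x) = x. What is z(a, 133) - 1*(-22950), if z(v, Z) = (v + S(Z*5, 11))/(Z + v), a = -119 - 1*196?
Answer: 2088602/91 ≈ 22952.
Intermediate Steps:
a = -315 (a = -119 - 196 = -315)
z(v, Z) = (11 + v)/(Z + v) (z(v, Z) = (v + 11)/(Z + v) = (11 + v)/(Z + v))
z(a, 133) - 1*(-22950) = (11 - 315)/(133 - 315) - 1*(-22950) = -304/(-182) + 22950 = -1/182*(-304) + 22950 = 152/91 + 22950 = 2088602/91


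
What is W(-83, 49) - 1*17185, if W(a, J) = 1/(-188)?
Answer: -3230781/188 ≈ -17185.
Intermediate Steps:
W(a, J) = -1/188
W(-83, 49) - 1*17185 = -1/188 - 1*17185 = -1/188 - 17185 = -3230781/188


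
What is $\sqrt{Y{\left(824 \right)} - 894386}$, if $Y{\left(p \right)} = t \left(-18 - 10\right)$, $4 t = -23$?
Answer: $5 i \sqrt{35769} \approx 945.63 i$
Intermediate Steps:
$t = - \frac{23}{4}$ ($t = \frac{1}{4} \left(-23\right) = - \frac{23}{4} \approx -5.75$)
$Y{\left(p \right)} = 161$ ($Y{\left(p \right)} = - \frac{23 \left(-18 - 10\right)}{4} = \left(- \frac{23}{4}\right) \left(-28\right) = 161$)
$\sqrt{Y{\left(824 \right)} - 894386} = \sqrt{161 - 894386} = \sqrt{-894225} = 5 i \sqrt{35769}$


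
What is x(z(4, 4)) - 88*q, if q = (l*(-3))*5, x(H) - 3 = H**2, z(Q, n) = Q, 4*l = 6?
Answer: 1999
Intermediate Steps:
l = 3/2 (l = (1/4)*6 = 3/2 ≈ 1.5000)
x(H) = 3 + H**2
q = -45/2 (q = ((3/2)*(-3))*5 = -9/2*5 = -45/2 ≈ -22.500)
x(z(4, 4)) - 88*q = (3 + 4**2) - 88*(-45/2) = (3 + 16) + 1980 = 19 + 1980 = 1999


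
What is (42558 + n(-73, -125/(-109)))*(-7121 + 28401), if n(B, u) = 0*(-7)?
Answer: 905634240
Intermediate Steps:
n(B, u) = 0
(42558 + n(-73, -125/(-109)))*(-7121 + 28401) = (42558 + 0)*(-7121 + 28401) = 42558*21280 = 905634240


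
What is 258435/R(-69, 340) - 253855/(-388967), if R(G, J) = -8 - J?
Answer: -33478115035/45120172 ≈ -741.98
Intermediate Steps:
258435/R(-69, 340) - 253855/(-388967) = 258435/(-8 - 1*340) - 253855/(-388967) = 258435/(-8 - 340) - 253855*(-1/388967) = 258435/(-348) + 253855/388967 = 258435*(-1/348) + 253855/388967 = -86145/116 + 253855/388967 = -33478115035/45120172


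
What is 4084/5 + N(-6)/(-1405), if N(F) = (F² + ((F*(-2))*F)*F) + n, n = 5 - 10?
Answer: 1147141/1405 ≈ 816.47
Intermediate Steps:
n = -5
N(F) = -5 + F² - 2*F³ (N(F) = (F² + ((F*(-2))*F)*F) - 5 = (F² + ((-2*F)*F)*F) - 5 = (F² + (-2*F²)*F) - 5 = (F² - 2*F³) - 5 = -5 + F² - 2*F³)
4084/5 + N(-6)/(-1405) = 4084/5 + (-5 + (-6)² - 2*(-6)³)/(-1405) = 4084*(⅕) + (-5 + 36 - 2*(-216))*(-1/1405) = 4084/5 + (-5 + 36 + 432)*(-1/1405) = 4084/5 + 463*(-1/1405) = 4084/5 - 463/1405 = 1147141/1405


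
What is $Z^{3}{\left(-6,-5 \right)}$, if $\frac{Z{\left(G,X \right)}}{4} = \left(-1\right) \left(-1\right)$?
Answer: $64$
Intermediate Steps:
$Z{\left(G,X \right)} = 4$ ($Z{\left(G,X \right)} = 4 \left(\left(-1\right) \left(-1\right)\right) = 4 \cdot 1 = 4$)
$Z^{3}{\left(-6,-5 \right)} = 4^{3} = 64$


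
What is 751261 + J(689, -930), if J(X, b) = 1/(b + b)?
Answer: 1397345459/1860 ≈ 7.5126e+5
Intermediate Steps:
J(X, b) = 1/(2*b)
751261 + J(689, -930) = 751261 + (½)/(-930) = 751261 + (½)*(-1/930) = 751261 - 1/1860 = 1397345459/1860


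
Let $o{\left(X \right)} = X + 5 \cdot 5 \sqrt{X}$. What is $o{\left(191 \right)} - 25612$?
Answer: $-25421 + 25 \sqrt{191} \approx -25076.0$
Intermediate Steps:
$o{\left(X \right)} = X + 25 \sqrt{X}$
$o{\left(191 \right)} - 25612 = \left(191 + 25 \sqrt{191}\right) - 25612 = -25421 + 25 \sqrt{191}$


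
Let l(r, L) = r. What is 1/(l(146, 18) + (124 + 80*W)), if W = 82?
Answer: 1/6830 ≈ 0.00014641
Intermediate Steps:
1/(l(146, 18) + (124 + 80*W)) = 1/(146 + (124 + 80*82)) = 1/(146 + (124 + 6560)) = 1/(146 + 6684) = 1/6830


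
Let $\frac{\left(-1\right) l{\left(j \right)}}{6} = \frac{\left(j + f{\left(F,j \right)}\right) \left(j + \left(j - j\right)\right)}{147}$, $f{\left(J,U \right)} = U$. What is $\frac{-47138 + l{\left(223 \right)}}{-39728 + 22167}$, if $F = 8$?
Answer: $\frac{2508678}{860489} \approx 2.9154$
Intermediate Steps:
$l{\left(j \right)} = - \frac{4 j^{2}}{49}$ ($l{\left(j \right)} = - 6 \frac{\left(j + j\right) \left(j + \left(j - j\right)\right)}{147} = - 6 \cdot 2 j \left(j + 0\right) \frac{1}{147} = - 6 \cdot 2 j j \frac{1}{147} = - 6 \cdot 2 j^{2} \cdot \frac{1}{147} = - 6 \frac{2 j^{2}}{147} = - \frac{4 j^{2}}{49}$)
$\frac{-47138 + l{\left(223 \right)}}{-39728 + 22167} = \frac{-47138 - \frac{4 \cdot 223^{2}}{49}}{-39728 + 22167} = \frac{-47138 - \frac{198916}{49}}{-17561} = \left(-47138 - \frac{198916}{49}\right) \left(- \frac{1}{17561}\right) = \left(- \frac{2508678}{49}\right) \left(- \frac{1}{17561}\right) = \frac{2508678}{860489}$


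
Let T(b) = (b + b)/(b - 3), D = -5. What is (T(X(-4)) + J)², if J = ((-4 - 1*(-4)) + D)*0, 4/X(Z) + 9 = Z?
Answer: 64/1849 ≈ 0.034613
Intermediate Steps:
X(Z) = 4/(-9 + Z)
J = 0 (J = ((-4 - 1*(-4)) - 5)*0 = ((-4 + 4) - 5)*0 = (0 - 5)*0 = -5*0 = 0)
T(b) = 2*b/(-3 + b) (T(b) = (2*b)/(-3 + b) = 2*b/(-3 + b))
(T(X(-4)) + J)² = (2*(4/(-9 - 4))/(-3 + 4/(-9 - 4)) + 0)² = (2*(4/(-13))/(-3 + 4/(-13)) + 0)² = (2*(4*(-1/13))/(-3 + 4*(-1/13)) + 0)² = (2*(-4/13)/(-3 - 4/13) + 0)² = (2*(-4/13)/(-43/13) + 0)² = (2*(-4/13)*(-13/43) + 0)² = (8/43 + 0)² = (8/43)² = 64/1849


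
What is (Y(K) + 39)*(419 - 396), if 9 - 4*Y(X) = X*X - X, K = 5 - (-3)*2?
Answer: 1265/4 ≈ 316.25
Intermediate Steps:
K = 11 (K = 5 - 1*(-6) = 5 + 6 = 11)
Y(X) = 9/4 - X**2/4 + X/4 (Y(X) = 9/4 - (X*X - X)/4 = 9/4 - (X**2 - X)/4 = 9/4 + (-X**2/4 + X/4) = 9/4 - X**2/4 + X/4)
(Y(K) + 39)*(419 - 396) = ((9/4 - 1/4*11**2 + (1/4)*11) + 39)*(419 - 396) = ((9/4 - 1/4*121 + 11/4) + 39)*23 = ((9/4 - 121/4 + 11/4) + 39)*23 = (-101/4 + 39)*23 = (55/4)*23 = 1265/4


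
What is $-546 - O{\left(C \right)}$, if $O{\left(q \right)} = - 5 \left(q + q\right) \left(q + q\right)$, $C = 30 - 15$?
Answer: $3954$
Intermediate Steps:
$C = 15$ ($C = 30 - 15 = 15$)
$O{\left(q \right)} = - 20 q^{2}$ ($O{\left(q \right)} = - 5 \cdot 2 q 2 q = - 10 q 2 q = - 20 q^{2}$)
$-546 - O{\left(C \right)} = -546 - - 20 \cdot 15^{2} = -546 - \left(-20\right) 225 = -546 - -4500 = -546 + 4500 = 3954$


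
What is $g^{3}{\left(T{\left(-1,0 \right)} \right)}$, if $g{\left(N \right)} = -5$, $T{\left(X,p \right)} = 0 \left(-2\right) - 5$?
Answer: $-125$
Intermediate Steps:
$T{\left(X,p \right)} = -5$ ($T{\left(X,p \right)} = 0 - 5 = -5$)
$g^{3}{\left(T{\left(-1,0 \right)} \right)} = \left(-5\right)^{3} = -125$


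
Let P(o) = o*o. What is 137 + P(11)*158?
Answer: 19255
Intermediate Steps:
P(o) = o²
137 + P(11)*158 = 137 + 11²*158 = 137 + 121*158 = 137 + 19118 = 19255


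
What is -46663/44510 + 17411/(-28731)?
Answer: -2115638263/1278816810 ≈ -1.6544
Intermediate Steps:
-46663/44510 + 17411/(-28731) = -46663*1/44510 + 17411*(-1/28731) = -46663/44510 - 17411/28731 = -2115638263/1278816810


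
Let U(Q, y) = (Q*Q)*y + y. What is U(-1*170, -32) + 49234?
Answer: -875598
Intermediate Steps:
U(Q, y) = y + y*Q**2 (U(Q, y) = Q**2*y + y = y*Q**2 + y = y + y*Q**2)
U(-1*170, -32) + 49234 = -32*(1 + (-1*170)**2) + 49234 = -32*(1 + (-170)**2) + 49234 = -32*(1 + 28900) + 49234 = -32*28901 + 49234 = -924832 + 49234 = -875598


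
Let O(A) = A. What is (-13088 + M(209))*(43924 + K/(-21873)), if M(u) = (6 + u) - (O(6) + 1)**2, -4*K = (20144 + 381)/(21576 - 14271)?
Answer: -36276066089709173/63912906 ≈ -5.6759e+8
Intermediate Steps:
K = -4105/5844 (K = -(20144 + 381)/(4*(21576 - 14271)) = -20525/(4*7305) = -1/4*4105/1461 = -4105/5844 ≈ -0.70243)
M(u) = -43 + u (M(u) = (6 + u) - (6 + 1)**2 = (6 + u) - 1*7**2 = (6 + u) - 1*49 = (6 + u) - 49 = -43 + u)
(-13088 + M(209))*(43924 + K/(-21873)) = (-13088 + (-43 + 209))*(43924 - 4105/5844/(-21873)) = (-13088 + 166)*(43924 - 4105/5844*(-1/21873)) = -12922*(43924 + 4105/127825812) = -12922*5614620970393/127825812 = -36276066089709173/63912906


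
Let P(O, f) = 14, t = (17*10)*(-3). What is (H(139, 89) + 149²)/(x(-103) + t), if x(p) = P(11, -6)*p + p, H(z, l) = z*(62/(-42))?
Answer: -461912/43155 ≈ -10.704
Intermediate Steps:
t = -510 (t = 170*(-3) = -510)
H(z, l) = -31*z/21 (H(z, l) = z*(62*(-1/42)) = z*(-31/21) = -31*z/21)
x(p) = 15*p (x(p) = 14*p + p = 15*p)
(H(139, 89) + 149²)/(x(-103) + t) = (-31/21*139 + 149²)/(15*(-103) - 510) = (-4309/21 + 22201)/(-1545 - 510) = (461912/21)/(-2055) = (461912/21)*(-1/2055) = -461912/43155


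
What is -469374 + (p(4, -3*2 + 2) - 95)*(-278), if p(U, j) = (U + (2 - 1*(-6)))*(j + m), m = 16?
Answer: -482996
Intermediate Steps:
p(U, j) = (8 + U)*(16 + j) (p(U, j) = (U + (2 - 1*(-6)))*(j + 16) = (U + (2 + 6))*(16 + j) = (U + 8)*(16 + j) = (8 + U)*(16 + j))
-469374 + (p(4, -3*2 + 2) - 95)*(-278) = -469374 + ((128 + 8*(-3*2 + 2) + 16*4 + 4*(-3*2 + 2)) - 95)*(-278) = -469374 + ((128 + 8*(-6 + 2) + 64 + 4*(-6 + 2)) - 95)*(-278) = -469374 + ((128 + 8*(-4) + 64 + 4*(-4)) - 95)*(-278) = -469374 + ((128 - 32 + 64 - 16) - 95)*(-278) = -469374 + (144 - 95)*(-278) = -469374 + 49*(-278) = -469374 - 13622 = -482996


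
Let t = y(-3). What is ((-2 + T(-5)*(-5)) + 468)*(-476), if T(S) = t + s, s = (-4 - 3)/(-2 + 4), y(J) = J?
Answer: -237286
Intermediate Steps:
s = -7/2 ≈ -3.5000
t = -3
T(S) = -13/2 (T(S) = -3 - 7/2 = -13/2)
((-2 + T(-5)*(-5)) + 468)*(-476) = ((-2 - 13/2*(-5)) + 468)*(-476) = ((-2 + 65/2) + 468)*(-476) = (61/2 + 468)*(-476) = (997/2)*(-476) = -237286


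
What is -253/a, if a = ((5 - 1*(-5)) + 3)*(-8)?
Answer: 253/104 ≈ 2.4327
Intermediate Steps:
a = -104 (a = ((5 + 5) + 3)*(-8) = (10 + 3)*(-8) = 13*(-8) = -104)
-253/a = -253/(-104) = -253*(-1/104) = 253/104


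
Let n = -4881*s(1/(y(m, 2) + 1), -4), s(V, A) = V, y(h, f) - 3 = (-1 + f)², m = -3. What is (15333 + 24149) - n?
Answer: 202291/5 ≈ 40458.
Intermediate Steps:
y(h, f) = 3 + (-1 + f)²
n = -4881/5 (n = -4881/((3 + (-1 + 2)²) + 1) = -4881/((3 + 1²) + 1) = -4881/((3 + 1) + 1) = -4881/(4 + 1) = -4881/5 ≈ -976.20)
(15333 + 24149) - n = (15333 + 24149) - 1*(-4881/5) = 39482 + 4881/5 = 202291/5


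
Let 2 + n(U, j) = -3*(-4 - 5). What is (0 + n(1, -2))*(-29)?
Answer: -725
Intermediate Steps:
n(U, j) = 25 (n(U, j) = -2 - 3*(-4 - 5) = -2 - 3*(-9) = -2 + 27 = 25)
(0 + n(1, -2))*(-29) = (0 + 25)*(-29) = 25*(-29) = -725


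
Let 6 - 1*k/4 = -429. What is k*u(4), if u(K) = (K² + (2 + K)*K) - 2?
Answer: 66120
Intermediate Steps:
u(K) = -2 + K² + K*(2 + K) (u(K) = (K² + K*(2 + K)) - 2 = -2 + K² + K*(2 + K))
k = 1740 (k = 24 - 4*(-429) = 24 + 1716 = 1740)
k*u(4) = 1740*(-2 + 2*4 + 2*4²) = 1740*(-2 + 8 + 2*16) = 1740*(-2 + 8 + 32) = 1740*38 = 66120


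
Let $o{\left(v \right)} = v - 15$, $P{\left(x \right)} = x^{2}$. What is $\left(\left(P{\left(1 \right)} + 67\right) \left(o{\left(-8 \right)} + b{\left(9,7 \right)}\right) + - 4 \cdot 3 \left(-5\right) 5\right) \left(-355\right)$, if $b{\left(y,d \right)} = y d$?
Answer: $-1072100$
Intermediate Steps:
$o{\left(v \right)} = -15 + v$
$b{\left(y,d \right)} = d y$
$\left(\left(P{\left(1 \right)} + 67\right) \left(o{\left(-8 \right)} + b{\left(9,7 \right)}\right) + - 4 \cdot 3 \left(-5\right) 5\right) \left(-355\right) = \left(\left(1^{2} + 67\right) \left(\left(-15 - 8\right) + 7 \cdot 9\right) + - 4 \cdot 3 \left(-5\right) 5\right) \left(-355\right) = \left(\left(1 + 67\right) \left(-23 + 63\right) + \left(-4\right) \left(-15\right) 5\right) \left(-355\right) = \left(68 \cdot 40 + 60 \cdot 5\right) \left(-355\right) = \left(2720 + 300\right) \left(-355\right) = 3020 \left(-355\right) = -1072100$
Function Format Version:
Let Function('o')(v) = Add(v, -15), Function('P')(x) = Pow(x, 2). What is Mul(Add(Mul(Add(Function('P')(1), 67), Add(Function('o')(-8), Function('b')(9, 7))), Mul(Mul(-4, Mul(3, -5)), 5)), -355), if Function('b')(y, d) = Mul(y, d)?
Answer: -1072100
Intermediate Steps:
Function('o')(v) = Add(-15, v)
Function('b')(y, d) = Mul(d, y)
Mul(Add(Mul(Add(Function('P')(1), 67), Add(Function('o')(-8), Function('b')(9, 7))), Mul(Mul(-4, Mul(3, -5)), 5)), -355) = Mul(Add(Mul(Add(Pow(1, 2), 67), Add(Add(-15, -8), Mul(7, 9))), Mul(Mul(-4, Mul(3, -5)), 5)), -355) = Mul(Add(Mul(Add(1, 67), Add(-23, 63)), Mul(Mul(-4, -15), 5)), -355) = Mul(Add(Mul(68, 40), Mul(60, 5)), -355) = Mul(Add(2720, 300), -355) = Mul(3020, -355) = -1072100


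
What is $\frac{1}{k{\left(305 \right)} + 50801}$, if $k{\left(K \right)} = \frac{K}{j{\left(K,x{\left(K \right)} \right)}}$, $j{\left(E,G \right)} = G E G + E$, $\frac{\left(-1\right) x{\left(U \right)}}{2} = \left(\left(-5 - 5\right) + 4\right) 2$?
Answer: $\frac{577}{29312178} \approx 1.9685 \cdot 10^{-5}$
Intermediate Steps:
$x{\left(U \right)} = 24$ ($x{\left(U \right)} = - 2 \left(\left(-5 - 5\right) + 4\right) 2 = - 2 \left(-10 + 4\right) 2 = - 2 \left(\left(-6\right) 2\right) = \left(-2\right) \left(-12\right) = 24$)
$j{\left(E,G \right)} = E + E G^{2}$ ($j{\left(E,G \right)} = E G G + E = E G^{2} + E = E + E G^{2}$)
$k{\left(K \right)} = \frac{1}{577}$ ($k{\left(K \right)} = \frac{K}{K \left(1 + 24^{2}\right)} = \frac{K}{K \left(1 + 576\right)} = \frac{K}{K 577} = \frac{K}{577 K} = K \frac{1}{577 K} = \frac{1}{577}$)
$\frac{1}{k{\left(305 \right)} + 50801} = \frac{1}{\frac{1}{577} + 50801} = \frac{1}{\frac{29312178}{577}} = \frac{577}{29312178}$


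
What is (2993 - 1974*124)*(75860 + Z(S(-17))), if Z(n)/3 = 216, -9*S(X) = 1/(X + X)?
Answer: -18498333764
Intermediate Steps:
S(X) = -1/(18*X) (S(X) = -1/(9*(X + X)) = -1/(2*X)/9 = -1/(18*X))
Z(n) = 648 (Z(n) = 3*216 = 648)
(2993 - 1974*124)*(75860 + Z(S(-17))) = (2993 - 1974*124)*(75860 + 648) = (2993 - 244776)*76508 = -241783*76508 = -18498333764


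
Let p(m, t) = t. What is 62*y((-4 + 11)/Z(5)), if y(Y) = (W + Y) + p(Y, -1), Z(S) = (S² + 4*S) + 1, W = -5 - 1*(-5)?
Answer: -1209/23 ≈ -52.565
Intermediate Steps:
W = 0 (W = -5 + 5 = 0)
Z(S) = 1 + S² + 4*S
y(Y) = -1 + Y (y(Y) = (0 + Y) - 1 = Y - 1 = -1 + Y)
62*y((-4 + 11)/Z(5)) = 62*(-1 + (-4 + 11)/(1 + 5² + 4*5)) = 62*(-1 + 7/(1 + 25 + 20)) = 62*(-1 + 7/46) = 62*(-39/46) = -1209/23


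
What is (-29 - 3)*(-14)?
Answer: 448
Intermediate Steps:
(-29 - 3)*(-14) = -32*(-14) = 448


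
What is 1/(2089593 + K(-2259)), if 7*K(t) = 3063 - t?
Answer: 7/14632473 ≈ 4.7839e-7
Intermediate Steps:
K(t) = 3063/7 - t/7 (K(t) = (3063 - t)/7 = 3063/7 - t/7)
1/(2089593 + K(-2259)) = 1/(2089593 + (3063/7 - ⅐*(-2259))) = 1/(2089593 + (3063/7 + 2259/7)) = 1/(2089593 + 5322/7) = 1/(14632473/7) = 7/14632473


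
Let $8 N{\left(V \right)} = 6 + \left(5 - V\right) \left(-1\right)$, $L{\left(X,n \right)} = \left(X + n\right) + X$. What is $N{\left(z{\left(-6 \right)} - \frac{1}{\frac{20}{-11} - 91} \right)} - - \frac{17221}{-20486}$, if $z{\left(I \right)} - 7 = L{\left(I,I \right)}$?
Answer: $- \frac{174798921}{83664824} \approx -2.0893$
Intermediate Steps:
$L{\left(X,n \right)} = n + 2 X$
$z{\left(I \right)} = 7 + 3 I$ ($z{\left(I \right)} = 7 + \left(I + 2 I\right) = 7 + 3 I$)
$N{\left(V \right)} = \frac{1}{8} + \frac{V}{8}$ ($N{\left(V \right)} = \frac{6 + \left(5 - V\right) \left(-1\right)}{8} = \frac{6 + \left(-5 + V\right)}{8} = \frac{1 + V}{8} = \frac{1}{8} + \frac{V}{8}$)
$N{\left(z{\left(-6 \right)} - \frac{1}{\frac{20}{-11} - 91} \right)} - - \frac{17221}{-20486} = \left(\frac{1}{8} + \frac{\left(7 + 3 \left(-6\right)\right) - \frac{1}{\frac{20}{-11} - 91}}{8}\right) - - \frac{17221}{-20486} = \left(\frac{1}{8} + \frac{\left(7 - 18\right) - \frac{1}{20 \left(- \frac{1}{11}\right) - 91}}{8}\right) - \left(-17221\right) \left(- \frac{1}{20486}\right) = \left(\frac{1}{8} + \frac{-11 - \frac{1}{- \frac{20}{11} - 91}}{8}\right) - \frac{17221}{20486} = \left(\frac{1}{8} + \frac{-11 - \frac{1}{- \frac{1021}{11}}}{8}\right) - \frac{17221}{20486} = \left(\frac{1}{8} + \frac{-11 - - \frac{11}{1021}}{8}\right) - \frac{17221}{20486} = \left(\frac{1}{8} + \frac{-11 + \frac{11}{1021}}{8}\right) - \frac{17221}{20486} = \left(\frac{1}{8} + \frac{1}{8} \left(- \frac{11220}{1021}\right)\right) - \frac{17221}{20486} = \left(\frac{1}{8} - \frac{2805}{2042}\right) - \frac{17221}{20486} = - \frac{10199}{8168} - \frac{17221}{20486} = - \frac{174798921}{83664824}$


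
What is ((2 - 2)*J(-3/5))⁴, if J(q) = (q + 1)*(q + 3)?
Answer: 0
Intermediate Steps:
J(q) = (1 + q)*(3 + q)
((2 - 2)*J(-3/5))⁴ = ((2 - 2)*(3 + (-3/5)² + 4*(-3/5)))⁴ = (0*(3 + (-3*⅕)² + 4*(-3*⅕)))⁴ = (0*(3 + (-⅗)² + 4*(-⅗)))⁴ = (0*(3 + 9/25 - 12/5))⁴ = (0*(24/25))⁴ = 0⁴ = 0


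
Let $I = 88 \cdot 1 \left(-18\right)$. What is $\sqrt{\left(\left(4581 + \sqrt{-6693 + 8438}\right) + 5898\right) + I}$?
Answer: $\sqrt{8895 + \sqrt{1745}} \approx 94.535$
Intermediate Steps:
$I = -1584$ ($I = 88 \left(-18\right) = -1584$)
$\sqrt{\left(\left(4581 + \sqrt{-6693 + 8438}\right) + 5898\right) + I} = \sqrt{\left(\left(4581 + \sqrt{-6693 + 8438}\right) + 5898\right) - 1584} = \sqrt{\left(\left(4581 + \sqrt{1745}\right) + 5898\right) - 1584} = \sqrt{\left(10479 + \sqrt{1745}\right) - 1584} = \sqrt{8895 + \sqrt{1745}}$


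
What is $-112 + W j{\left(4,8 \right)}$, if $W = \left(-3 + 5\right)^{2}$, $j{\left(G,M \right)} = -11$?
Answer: $-156$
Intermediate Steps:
$W = 4$ ($W = 2^{2} = 4$)
$-112 + W j{\left(4,8 \right)} = -112 + 4 \left(-11\right) = -112 - 44 = -156$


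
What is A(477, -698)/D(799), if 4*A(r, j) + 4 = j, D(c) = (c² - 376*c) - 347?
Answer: -351/675260 ≈ -0.00051980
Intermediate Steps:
D(c) = -347 + c² - 376*c
A(r, j) = -1 + j/4
A(477, -698)/D(799) = (-1 + (¼)*(-698))/(-347 + 799² - 376*799) = (-1 - 349/2)/(-347 + 638401 - 300424) = -351/2/337630 = -351/2*1/337630 = -351/675260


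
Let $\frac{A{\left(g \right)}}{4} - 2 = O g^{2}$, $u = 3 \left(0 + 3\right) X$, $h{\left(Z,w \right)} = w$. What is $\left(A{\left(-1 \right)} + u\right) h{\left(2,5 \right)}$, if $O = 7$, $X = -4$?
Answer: $0$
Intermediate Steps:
$u = -36$ ($u = 3 \left(0 + 3\right) \left(-4\right) = 3 \cdot 3 \left(-4\right) = 9 \left(-4\right) = -36$)
$A{\left(g \right)} = 8 + 28 g^{2}$ ($A{\left(g \right)} = 8 + 4 \cdot 7 g^{2} = 8 + 28 g^{2}$)
$\left(A{\left(-1 \right)} + u\right) h{\left(2,5 \right)} = \left(\left(8 + 28 \left(-1\right)^{2}\right) - 36\right) 5 = \left(\left(8 + 28 \cdot 1\right) - 36\right) 5 = \left(\left(8 + 28\right) - 36\right) 5 = \left(36 - 36\right) 5 = 0 \cdot 5 = 0$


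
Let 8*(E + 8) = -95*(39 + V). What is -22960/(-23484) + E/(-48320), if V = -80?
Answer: 2196362599/2269493760 ≈ 0.96778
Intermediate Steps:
E = 3831/8 (E = -8 + (-95*(39 - 80))/8 = -8 + (-95*(-41))/8 = -8 + (⅛)*3895 = -8 + 3895/8 = 3831/8 ≈ 478.88)
-22960/(-23484) + E/(-48320) = -22960/(-23484) + (3831/8)/(-48320) = -22960*(-1/23484) + (3831/8)*(-1/48320) = 5740/5871 - 3831/386560 = 2196362599/2269493760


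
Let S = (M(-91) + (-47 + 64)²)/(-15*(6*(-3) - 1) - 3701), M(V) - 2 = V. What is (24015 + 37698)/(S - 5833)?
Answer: -26351451/2490716 ≈ -10.580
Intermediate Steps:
M(V) = 2 + V
S = -25/427 (S = ((2 - 91) + (-47 + 64)²)/(-15*(6*(-3) - 1) - 3701) = (-89 + 17²)/(-15*(-18 - 1) - 3701) = (-89 + 289)/(-15*(-19) - 3701) = 200/(285 - 3701) = 200/(-3416) = 200*(-1/3416) = -25/427 ≈ -0.058548)
(24015 + 37698)/(S - 5833) = (24015 + 37698)/(-25/427 - 5833) = 61713/(-2490716/427) = 61713*(-427/2490716) = -26351451/2490716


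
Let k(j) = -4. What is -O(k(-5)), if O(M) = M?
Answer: 4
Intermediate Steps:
-O(k(-5)) = -1*(-4) = 4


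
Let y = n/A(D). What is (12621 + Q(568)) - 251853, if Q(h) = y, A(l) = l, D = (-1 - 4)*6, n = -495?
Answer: -478431/2 ≈ -2.3922e+5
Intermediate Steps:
D = -30 (D = -5*6 = -30)
y = 33/2 (y = -495/(-30) = -495*(-1/30) = 33/2 ≈ 16.500)
Q(h) = 33/2
(12621 + Q(568)) - 251853 = (12621 + 33/2) - 251853 = 25275/2 - 251853 = -478431/2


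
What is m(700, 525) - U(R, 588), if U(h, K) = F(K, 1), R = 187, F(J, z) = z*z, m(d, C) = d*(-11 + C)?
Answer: 359799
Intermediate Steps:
F(J, z) = z²
U(h, K) = 1 (U(h, K) = 1² = 1)
m(700, 525) - U(R, 588) = 700*(-11 + 525) - 1*1 = 700*514 - 1 = 359800 - 1 = 359799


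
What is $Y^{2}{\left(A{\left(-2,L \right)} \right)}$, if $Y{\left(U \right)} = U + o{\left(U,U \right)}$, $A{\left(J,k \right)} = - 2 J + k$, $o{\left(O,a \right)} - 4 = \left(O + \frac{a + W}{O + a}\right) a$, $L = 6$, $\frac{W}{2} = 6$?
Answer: $15625$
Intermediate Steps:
$W = 12$ ($W = 2 \cdot 6 = 12$)
$o{\left(O,a \right)} = 4 + a \left(O + \frac{12 + a}{O + a}\right)$ ($o{\left(O,a \right)} = 4 + \left(O + \frac{a + 12}{O + a}\right) a = 4 + \left(O + \frac{12 + a}{O + a}\right) a = 4 + a \left(O + \frac{12 + a}{O + a}\right)$)
$A{\left(J,k \right)} = k - 2 J$
$Y{\left(U \right)} = U + \frac{U^{2} + 2 U^{3} + 20 U}{2 U}$ ($Y{\left(U \right)} = U + \frac{U^{2} + 4 U + 16 U + U U^{2} + U U^{2}}{U + U} = U + \frac{U^{2} + 4 U + 16 U + U^{3} + U^{3}}{2 U} = U + \frac{1}{2 U} \left(U^{2} + 2 U^{3} + 20 U\right) = U + \frac{U^{2} + 2 U^{3} + 20 U}{2 U}$)
$Y^{2}{\left(A{\left(-2,L \right)} \right)} = \left(10 + \left(6 - -4\right)^{2} + \frac{3 \left(6 - -4\right)}{2}\right)^{2} = \left(10 + \left(6 + 4\right)^{2} + \frac{3 \left(6 + 4\right)}{2}\right)^{2} = \left(10 + 10^{2} + \frac{3}{2} \cdot 10\right)^{2} = \left(10 + 100 + 15\right)^{2} = 125^{2} = 15625$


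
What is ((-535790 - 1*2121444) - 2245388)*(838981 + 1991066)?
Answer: -13874650683234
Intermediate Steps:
((-535790 - 1*2121444) - 2245388)*(838981 + 1991066) = ((-535790 - 2121444) - 2245388)*2830047 = (-2657234 - 2245388)*2830047 = -4902622*2830047 = -13874650683234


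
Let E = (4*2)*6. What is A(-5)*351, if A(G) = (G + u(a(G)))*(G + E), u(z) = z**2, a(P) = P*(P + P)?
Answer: 37657035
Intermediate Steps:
a(P) = 2*P**2 (a(P) = P*(2*P) = 2*P**2)
E = 48 (E = 8*6 = 48)
A(G) = (48 + G)*(G + 4*G**4) (A(G) = (G + (2*G**2)**2)*(G + 48) = (G + 4*G**4)*(48 + G) = (48 + G)*(G + 4*G**4))
A(-5)*351 = -5*(48 - 5 + 4*(-5)**4 + 192*(-5)**3)*351 = -5*(48 - 5 + 4*625 + 192*(-125))*351 = -5*(48 - 5 + 2500 - 24000)*351 = -5*(-21457)*351 = 107285*351 = 37657035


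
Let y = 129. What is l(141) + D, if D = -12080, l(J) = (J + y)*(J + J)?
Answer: 64060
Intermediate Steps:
l(J) = 2*J*(129 + J) (l(J) = (J + 129)*(J + J) = (129 + J)*(2*J) = 2*J*(129 + J))
l(141) + D = 2*141*(129 + 141) - 12080 = 2*141*270 - 12080 = 76140 - 12080 = 64060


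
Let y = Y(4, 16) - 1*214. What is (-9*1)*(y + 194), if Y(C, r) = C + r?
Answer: 0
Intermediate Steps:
y = -194 (y = (4 + 16) - 1*214 = 20 - 214 = -194)
(-9*1)*(y + 194) = (-9*1)*(-194 + 194) = -9*0 = 0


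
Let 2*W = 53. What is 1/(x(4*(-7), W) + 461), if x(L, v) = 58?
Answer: 1/519 ≈ 0.0019268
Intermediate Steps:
W = 53/2 (W = (½)*53 = 53/2 ≈ 26.500)
1/(x(4*(-7), W) + 461) = 1/(58 + 461) = 1/519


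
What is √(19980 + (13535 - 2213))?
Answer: 3*√3478 ≈ 176.92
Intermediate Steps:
√(19980 + (13535 - 2213)) = √(19980 + 11322) = √31302 = 3*√3478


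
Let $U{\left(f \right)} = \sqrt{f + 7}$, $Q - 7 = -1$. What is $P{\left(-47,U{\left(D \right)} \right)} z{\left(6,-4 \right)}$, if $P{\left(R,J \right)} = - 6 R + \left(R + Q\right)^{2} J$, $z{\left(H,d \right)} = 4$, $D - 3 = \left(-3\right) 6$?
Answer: $1128 + 13448 i \sqrt{2} \approx 1128.0 + 19018.0 i$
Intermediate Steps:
$Q = 6$ ($Q = 7 - 1 = 6$)
$D = -15$ ($D = 3 - 18 = -15$)
$U{\left(f \right)} = \sqrt{7 + f}$
$P{\left(R,J \right)} = - 6 R + J \left(6 + R\right)^{2}$ ($P{\left(R,J \right)} = - 6 R + \left(R + 6\right)^{2} J = - 6 R + \left(6 + R\right)^{2} J = - 6 R + J \left(6 + R\right)^{2}$)
$P{\left(-47,U{\left(D \right)} \right)} z{\left(6,-4 \right)} = \left(\left(-6\right) \left(-47\right) + \sqrt{7 - 15} \left(6 - 47\right)^{2}\right) 4 = \left(282 + \sqrt{-8} \left(-41\right)^{2}\right) 4 = \left(282 + 2 i \sqrt{2} \cdot 1681\right) 4 = \left(282 + 3362 i \sqrt{2}\right) 4 = 1128 + 13448 i \sqrt{2}$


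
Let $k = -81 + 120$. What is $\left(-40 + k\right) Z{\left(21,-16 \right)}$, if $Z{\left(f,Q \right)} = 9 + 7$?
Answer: $-16$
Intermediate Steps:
$k = 39$
$Z{\left(f,Q \right)} = 16$
$\left(-40 + k\right) Z{\left(21,-16 \right)} = \left(-40 + 39\right) 16 = \left(-1\right) 16 = -16$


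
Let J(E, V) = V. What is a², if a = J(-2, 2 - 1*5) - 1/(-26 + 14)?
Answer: 1225/144 ≈ 8.5069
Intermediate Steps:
a = -35/12 (a = (2 - 1*5) - 1/(-26 + 14) = (2 - 5) - 1/(-12) = -3 - 1*(-1/12) = -3 + 1/12 = -35/12 ≈ -2.9167)
a² = (-35/12)² = 1225/144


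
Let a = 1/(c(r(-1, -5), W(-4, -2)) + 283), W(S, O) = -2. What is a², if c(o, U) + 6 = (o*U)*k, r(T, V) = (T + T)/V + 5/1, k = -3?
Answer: 25/2393209 ≈ 1.0446e-5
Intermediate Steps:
r(T, V) = 5 + 2*T/V (r(T, V) = (2*T)/V + 5*1 = 2*T/V + 5 = 5 + 2*T/V)
c(o, U) = -6 - 3*U*o (c(o, U) = -6 + (o*U)*(-3) = -6 + (U*o)*(-3) = -6 - 3*U*o)
a = 5/1547 (a = 1/((-6 - 3*(-2)*(5 + 2*(-1)/(-5))) + 283) = 1/((-6 - 3*(-2)*(5 + 2*(-1)*(-⅕))) + 283) = 1/((-6 - 3*(-2)*(5 + ⅖)) + 283) = 1/((-6 - 3*(-2)*27/5) + 283) = 1/((-6 + 162/5) + 283) = 1/(132/5 + 283) = 1/(1547/5) = 5/1547 ≈ 0.0032321)
a² = (5/1547)² = 25/2393209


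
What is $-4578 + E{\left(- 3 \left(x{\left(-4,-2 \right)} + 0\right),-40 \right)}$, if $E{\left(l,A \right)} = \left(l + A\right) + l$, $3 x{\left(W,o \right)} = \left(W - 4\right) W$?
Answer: $-4682$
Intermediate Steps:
$x{\left(W,o \right)} = \frac{W \left(-4 + W\right)}{3}$ ($x{\left(W,o \right)} = \frac{\left(W - 4\right) W}{3} = \frac{\left(-4 + W\right) W}{3} = \frac{W \left(-4 + W\right)}{3}$)
$E{\left(l,A \right)} = A + 2 l$ ($E{\left(l,A \right)} = \left(A + l\right) + l = A + 2 l$)
$-4578 + E{\left(- 3 \left(x{\left(-4,-2 \right)} + 0\right),-40 \right)} = -4578 + \left(-40 + 2 \left(- 3 \left(\frac{1}{3} \left(-4\right) \left(-4 - 4\right) + 0\right)\right)\right) = -4578 + \left(-40 + 2 \left(- 3 \left(\frac{1}{3} \left(-4\right) \left(-8\right) + 0\right)\right)\right) = -4578 + \left(-40 + 2 \left(- 3 \left(\frac{32}{3} + 0\right)\right)\right) = -4578 + \left(-40 + 2 \left(\left(-3\right) \frac{32}{3}\right)\right) = -4578 + \left(-40 + 2 \left(-32\right)\right) = -4578 - 104 = -4682$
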